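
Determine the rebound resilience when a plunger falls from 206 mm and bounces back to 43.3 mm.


Resilience = h_rebound / h_drop * 100
= 43.3 / 206 * 100
= 21.0%

21.0%


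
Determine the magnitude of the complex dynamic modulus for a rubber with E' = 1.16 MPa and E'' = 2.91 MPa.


|E*| = sqrt(E'^2 + E''^2)
= sqrt(1.16^2 + 2.91^2)
= sqrt(1.3456 + 8.4681)
= 3.133 MPa

3.133 MPa


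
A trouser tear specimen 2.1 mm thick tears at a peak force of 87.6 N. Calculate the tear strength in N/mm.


Tear strength = force / thickness
= 87.6 / 2.1
= 41.71 N/mm

41.71 N/mm


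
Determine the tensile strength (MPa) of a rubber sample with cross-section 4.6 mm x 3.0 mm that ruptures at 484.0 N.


Area = width * thickness = 4.6 * 3.0 = 13.8 mm^2
TS = force / area = 484.0 / 13.8 = 35.07 MPa

35.07 MPa


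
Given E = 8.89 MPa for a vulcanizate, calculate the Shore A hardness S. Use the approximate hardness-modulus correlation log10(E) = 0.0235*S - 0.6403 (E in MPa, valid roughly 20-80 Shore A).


log10(E) = 0.0235*S - 0.6403  =>  S = (log10(E) + 0.6403) / 0.0235
log10(8.89) = 0.948902
S = (0.948902 + 0.6403) / 0.0235 = 1.589202 / 0.0235
S = 67.6

Shore A = 67.6


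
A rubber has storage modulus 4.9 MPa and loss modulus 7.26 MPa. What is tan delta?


tan delta = E'' / E'
= 7.26 / 4.9
= 1.4816

tan delta = 1.4816


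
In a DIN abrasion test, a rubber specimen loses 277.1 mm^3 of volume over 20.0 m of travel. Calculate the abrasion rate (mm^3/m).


Rate = volume_loss / distance
= 277.1 / 20.0
= 13.855 mm^3/m

13.855 mm^3/m


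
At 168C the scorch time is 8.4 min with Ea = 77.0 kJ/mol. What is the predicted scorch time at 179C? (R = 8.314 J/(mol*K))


Convert temperatures: T1 = 168 + 273.15 = 441.15 K, T2 = 179 + 273.15 = 452.15 K
ts2_new = 8.4 * exp(77000 / 8.314 * (1/452.15 - 1/441.15))
1/T2 - 1/T1 = -5.5147e-05
ts2_new = 5.04 min

5.04 min


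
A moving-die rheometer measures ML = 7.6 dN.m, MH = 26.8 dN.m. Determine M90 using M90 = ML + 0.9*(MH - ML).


M90 = ML + 0.9 * (MH - ML)
M90 = 7.6 + 0.9 * (26.8 - 7.6)
M90 = 7.6 + 0.9 * 19.2
M90 = 24.88 dN.m

24.88 dN.m


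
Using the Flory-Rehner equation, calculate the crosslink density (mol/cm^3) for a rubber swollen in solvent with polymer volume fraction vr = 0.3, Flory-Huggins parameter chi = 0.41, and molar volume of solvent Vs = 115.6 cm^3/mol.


ln(1 - vr) = ln(1 - 0.3) = -0.3567
Numerator = -((-0.3567) + 0.3 + 0.41 * 0.3^2) = 0.0198
Denominator = 115.6 * (0.3^(1/3) - 0.3/2) = 60.0464
nu = 0.0198 / 60.0464 = 3.2933e-04 mol/cm^3

3.2933e-04 mol/cm^3


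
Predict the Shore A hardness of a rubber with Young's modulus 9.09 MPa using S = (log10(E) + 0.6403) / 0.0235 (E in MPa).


log10(E) = 0.0235*S - 0.6403  =>  S = (log10(E) + 0.6403) / 0.0235
log10(9.09) = 0.958564
S = (0.958564 + 0.6403) / 0.0235 = 1.598864 / 0.0235
S = 68.0

Shore A = 68.0


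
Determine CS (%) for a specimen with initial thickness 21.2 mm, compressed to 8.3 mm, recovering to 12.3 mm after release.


CS = (t0 - recovered) / (t0 - ts) * 100
= (21.2 - 12.3) / (21.2 - 8.3) * 100
= 8.9 / 12.9 * 100
= 69.0%

69.0%


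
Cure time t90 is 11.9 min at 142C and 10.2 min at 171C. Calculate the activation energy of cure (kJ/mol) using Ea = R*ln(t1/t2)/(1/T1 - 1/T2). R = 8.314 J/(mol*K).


T1 = 415.15 K, T2 = 444.15 K
1/T1 - 1/T2 = 1.5728e-04
ln(t1/t2) = ln(11.9/10.2) = 0.1542
Ea = 8.314 * 0.1542 / 1.5728e-04 = 8148.7722 J/mol
Ea = 8.15 kJ/mol

8.15 kJ/mol


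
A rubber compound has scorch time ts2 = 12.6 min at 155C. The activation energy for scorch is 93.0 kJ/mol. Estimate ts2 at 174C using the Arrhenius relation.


Convert temperatures: T1 = 155 + 273.15 = 428.15 K, T2 = 174 + 273.15 = 447.15 K
ts2_new = 12.6 * exp(93000 / 8.314 * (1/447.15 - 1/428.15))
1/T2 - 1/T1 = -9.9244e-05
ts2_new = 4.15 min

4.15 min


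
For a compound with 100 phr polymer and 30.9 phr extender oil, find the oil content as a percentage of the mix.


Oil % = oil / (100 + oil) * 100
= 30.9 / (100 + 30.9) * 100
= 30.9 / 130.9 * 100
= 23.61%

23.61%


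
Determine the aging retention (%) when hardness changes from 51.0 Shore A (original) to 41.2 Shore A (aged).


Retention = aged / original * 100
= 41.2 / 51.0 * 100
= 80.8%

80.8%


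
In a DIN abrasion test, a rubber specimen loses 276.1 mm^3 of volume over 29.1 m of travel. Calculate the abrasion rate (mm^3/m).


Rate = volume_loss / distance
= 276.1 / 29.1
= 9.488 mm^3/m

9.488 mm^3/m


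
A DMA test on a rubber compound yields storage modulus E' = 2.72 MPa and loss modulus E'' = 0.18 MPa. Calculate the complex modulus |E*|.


|E*| = sqrt(E'^2 + E''^2)
= sqrt(2.72^2 + 0.18^2)
= sqrt(7.3984 + 0.0324)
= 2.726 MPa

2.726 MPa


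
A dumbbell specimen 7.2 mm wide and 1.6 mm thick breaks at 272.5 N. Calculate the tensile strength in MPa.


Area = width * thickness = 7.2 * 1.6 = 11.52 mm^2
TS = force / area = 272.5 / 11.52 = 23.65 MPa

23.65 MPa


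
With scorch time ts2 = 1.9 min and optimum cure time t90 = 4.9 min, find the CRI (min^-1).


CRI = 100 / (t90 - ts2)
= 100 / (4.9 - 1.9)
= 100 / 3.0
= 33.33 min^-1

33.33 min^-1


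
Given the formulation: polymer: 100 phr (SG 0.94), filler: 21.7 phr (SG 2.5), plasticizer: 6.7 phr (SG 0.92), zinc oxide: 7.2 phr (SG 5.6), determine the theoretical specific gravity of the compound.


Sum of weights = 135.6
Volume contributions:
  polymer: 100/0.94 = 106.3830
  filler: 21.7/2.5 = 8.6800
  plasticizer: 6.7/0.92 = 7.2826
  zinc oxide: 7.2/5.6 = 1.2857
Sum of volumes = 123.6313
SG = 135.6 / 123.6313 = 1.097

SG = 1.097


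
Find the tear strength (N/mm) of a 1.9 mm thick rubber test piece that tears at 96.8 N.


Tear strength = force / thickness
= 96.8 / 1.9
= 50.95 N/mm

50.95 N/mm


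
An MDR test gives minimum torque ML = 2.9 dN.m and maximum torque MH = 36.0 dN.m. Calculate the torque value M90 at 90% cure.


M90 = ML + 0.9 * (MH - ML)
M90 = 2.9 + 0.9 * (36.0 - 2.9)
M90 = 2.9 + 0.9 * 33.1
M90 = 32.69 dN.m

32.69 dN.m


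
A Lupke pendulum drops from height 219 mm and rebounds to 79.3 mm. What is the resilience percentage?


Resilience = h_rebound / h_drop * 100
= 79.3 / 219 * 100
= 36.2%

36.2%


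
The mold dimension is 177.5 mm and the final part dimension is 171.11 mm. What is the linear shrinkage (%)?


Shrinkage = (mold - part) / mold * 100
= (177.5 - 171.11) / 177.5 * 100
= 6.39 / 177.5 * 100
= 3.6%

3.6%


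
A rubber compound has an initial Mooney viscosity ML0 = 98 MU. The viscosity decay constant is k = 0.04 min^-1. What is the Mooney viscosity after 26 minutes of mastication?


ML = ML0 * exp(-k * t)
ML = 98 * exp(-0.04 * 26)
ML = 98 * 0.3535
ML = 34.64 MU

34.64 MU


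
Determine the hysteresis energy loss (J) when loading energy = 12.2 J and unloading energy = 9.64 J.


Hysteresis loss = loading - unloading
= 12.2 - 9.64
= 2.56 J

2.56 J


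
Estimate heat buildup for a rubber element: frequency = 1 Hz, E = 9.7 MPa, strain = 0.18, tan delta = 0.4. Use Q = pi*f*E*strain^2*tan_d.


Q = pi * f * E * strain^2 * tan_d
= pi * 1 * 9.7 * 0.18^2 * 0.4
= pi * 1 * 9.7 * 0.0324 * 0.4
= 0.3949

Q = 0.3949


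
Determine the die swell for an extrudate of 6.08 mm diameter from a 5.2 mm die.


Die swell ratio = D_extrudate / D_die
= 6.08 / 5.2
= 1.169

Die swell = 1.169


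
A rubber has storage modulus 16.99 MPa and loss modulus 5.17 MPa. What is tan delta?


tan delta = E'' / E'
= 5.17 / 16.99
= 0.3043

tan delta = 0.3043


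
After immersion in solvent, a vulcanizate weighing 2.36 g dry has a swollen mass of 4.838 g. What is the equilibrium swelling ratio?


Q = W_swollen / W_dry
Q = 4.838 / 2.36
Q = 2.05

Q = 2.05


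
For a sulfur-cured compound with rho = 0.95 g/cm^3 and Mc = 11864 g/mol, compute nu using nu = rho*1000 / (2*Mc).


nu = rho * 1000 / (2 * Mc)
nu = 0.95 * 1000 / (2 * 11864)
nu = 950.0 / 23728
nu = 0.0400 mol/L

0.0400 mol/L


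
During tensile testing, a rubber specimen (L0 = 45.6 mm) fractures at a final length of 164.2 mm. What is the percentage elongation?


Elongation = (Lf - L0) / L0 * 100
= (164.2 - 45.6) / 45.6 * 100
= 118.6 / 45.6 * 100
= 260.1%

260.1%


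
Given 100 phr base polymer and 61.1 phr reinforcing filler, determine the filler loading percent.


Filler % = filler / (rubber + filler) * 100
= 61.1 / (100 + 61.1) * 100
= 61.1 / 161.1 * 100
= 37.93%

37.93%


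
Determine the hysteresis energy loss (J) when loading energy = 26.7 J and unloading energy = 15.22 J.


Hysteresis loss = loading - unloading
= 26.7 - 15.22
= 11.48 J

11.48 J


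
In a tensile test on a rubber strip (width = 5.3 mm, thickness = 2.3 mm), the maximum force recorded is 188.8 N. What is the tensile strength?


Area = width * thickness = 5.3 * 2.3 = 12.19 mm^2
TS = force / area = 188.8 / 12.19 = 15.49 MPa

15.49 MPa


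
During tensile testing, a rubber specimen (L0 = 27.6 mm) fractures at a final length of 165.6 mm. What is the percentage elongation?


Elongation = (Lf - L0) / L0 * 100
= (165.6 - 27.6) / 27.6 * 100
= 138.0 / 27.6 * 100
= 500.0%

500.0%


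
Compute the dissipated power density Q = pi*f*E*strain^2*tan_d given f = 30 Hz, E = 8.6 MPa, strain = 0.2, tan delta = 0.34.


Q = pi * f * E * strain^2 * tan_d
= pi * 30 * 8.6 * 0.2^2 * 0.34
= pi * 30 * 8.6 * 0.0400 * 0.34
= 11.0232

Q = 11.0232


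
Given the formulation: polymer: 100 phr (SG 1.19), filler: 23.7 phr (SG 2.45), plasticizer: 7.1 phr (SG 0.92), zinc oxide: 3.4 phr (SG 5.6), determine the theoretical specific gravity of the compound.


Sum of weights = 134.2
Volume contributions:
  polymer: 100/1.19 = 84.0336
  filler: 23.7/2.45 = 9.6735
  plasticizer: 7.1/0.92 = 7.7174
  zinc oxide: 3.4/5.6 = 0.6071
Sum of volumes = 102.0316
SG = 134.2 / 102.0316 = 1.315

SG = 1.315


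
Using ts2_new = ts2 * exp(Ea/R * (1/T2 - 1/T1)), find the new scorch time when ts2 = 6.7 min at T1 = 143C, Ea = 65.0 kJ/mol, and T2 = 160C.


Convert temperatures: T1 = 143 + 273.15 = 416.15 K, T2 = 160 + 273.15 = 433.15 K
ts2_new = 6.7 * exp(65000 / 8.314 * (1/433.15 - 1/416.15))
1/T2 - 1/T1 = -9.4311e-05
ts2_new = 3.21 min

3.21 min


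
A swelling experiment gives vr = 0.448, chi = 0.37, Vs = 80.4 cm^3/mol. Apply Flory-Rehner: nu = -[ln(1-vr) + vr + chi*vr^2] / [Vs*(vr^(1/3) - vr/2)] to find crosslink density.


ln(1 - vr) = ln(1 - 0.448) = -0.5942
Numerator = -((-0.5942) + 0.448 + 0.37 * 0.448^2) = 0.0719
Denominator = 80.4 * (0.448^(1/3) - 0.448/2) = 43.5103
nu = 0.0719 / 43.5103 = 0.0017 mol/cm^3

0.0017 mol/cm^3


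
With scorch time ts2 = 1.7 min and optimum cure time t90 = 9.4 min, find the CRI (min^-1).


CRI = 100 / (t90 - ts2)
= 100 / (9.4 - 1.7)
= 100 / 7.7
= 12.99 min^-1

12.99 min^-1


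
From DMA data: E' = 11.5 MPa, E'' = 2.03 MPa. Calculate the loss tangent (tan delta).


tan delta = E'' / E'
= 2.03 / 11.5
= 0.1765

tan delta = 0.1765


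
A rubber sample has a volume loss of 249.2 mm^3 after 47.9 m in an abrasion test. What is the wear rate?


Rate = volume_loss / distance
= 249.2 / 47.9
= 5.203 mm^3/m

5.203 mm^3/m


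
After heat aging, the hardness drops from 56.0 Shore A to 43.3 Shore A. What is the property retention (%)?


Retention = aged / original * 100
= 43.3 / 56.0 * 100
= 77.3%

77.3%


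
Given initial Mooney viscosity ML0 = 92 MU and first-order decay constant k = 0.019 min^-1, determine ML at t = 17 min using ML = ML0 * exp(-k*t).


ML = ML0 * exp(-k * t)
ML = 92 * exp(-0.019 * 17)
ML = 92 * 0.7240
ML = 66.61 MU

66.61 MU


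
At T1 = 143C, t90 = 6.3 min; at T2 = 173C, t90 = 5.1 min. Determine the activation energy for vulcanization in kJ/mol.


T1 = 416.15 K, T2 = 446.15 K
1/T1 - 1/T2 = 1.6158e-04
ln(t1/t2) = ln(6.3/5.1) = 0.2113
Ea = 8.314 * 0.2113 / 1.6158e-04 = 10872.7086 J/mol
Ea = 10.87 kJ/mol

10.87 kJ/mol


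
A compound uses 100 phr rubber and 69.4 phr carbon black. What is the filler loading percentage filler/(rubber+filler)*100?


Filler % = filler / (rubber + filler) * 100
= 69.4 / (100 + 69.4) * 100
= 69.4 / 169.4 * 100
= 40.97%

40.97%


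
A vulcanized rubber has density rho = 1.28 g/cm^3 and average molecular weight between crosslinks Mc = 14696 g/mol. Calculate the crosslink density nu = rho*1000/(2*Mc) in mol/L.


nu = rho * 1000 / (2 * Mc)
nu = 1.28 * 1000 / (2 * 14696)
nu = 1280.0 / 29392
nu = 0.0435 mol/L

0.0435 mol/L


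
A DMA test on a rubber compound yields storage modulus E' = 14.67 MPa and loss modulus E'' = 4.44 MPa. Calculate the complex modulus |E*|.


|E*| = sqrt(E'^2 + E''^2)
= sqrt(14.67^2 + 4.44^2)
= sqrt(215.2089 + 19.7136)
= 15.327 MPa

15.327 MPa


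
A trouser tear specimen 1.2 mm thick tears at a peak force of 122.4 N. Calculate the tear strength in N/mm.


Tear strength = force / thickness
= 122.4 / 1.2
= 102.0 N/mm

102.0 N/mm


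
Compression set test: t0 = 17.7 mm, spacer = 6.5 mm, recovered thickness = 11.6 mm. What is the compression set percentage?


CS = (t0 - recovered) / (t0 - ts) * 100
= (17.7 - 11.6) / (17.7 - 6.5) * 100
= 6.1 / 11.2 * 100
= 54.5%

54.5%


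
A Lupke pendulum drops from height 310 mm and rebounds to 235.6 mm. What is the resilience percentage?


Resilience = h_rebound / h_drop * 100
= 235.6 / 310 * 100
= 76.0%

76.0%


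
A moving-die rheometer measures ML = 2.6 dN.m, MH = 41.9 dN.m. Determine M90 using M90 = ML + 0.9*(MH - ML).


M90 = ML + 0.9 * (MH - ML)
M90 = 2.6 + 0.9 * (41.9 - 2.6)
M90 = 2.6 + 0.9 * 39.3
M90 = 37.97 dN.m

37.97 dN.m


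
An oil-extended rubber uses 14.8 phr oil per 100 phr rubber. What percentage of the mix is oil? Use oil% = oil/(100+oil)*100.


Oil % = oil / (100 + oil) * 100
= 14.8 / (100 + 14.8) * 100
= 14.8 / 114.8 * 100
= 12.89%

12.89%


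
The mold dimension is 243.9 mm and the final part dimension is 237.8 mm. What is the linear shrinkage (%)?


Shrinkage = (mold - part) / mold * 100
= (243.9 - 237.8) / 243.9 * 100
= 6.1 / 243.9 * 100
= 2.5%

2.5%


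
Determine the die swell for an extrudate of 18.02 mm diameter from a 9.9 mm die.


Die swell ratio = D_extrudate / D_die
= 18.02 / 9.9
= 1.82

Die swell = 1.82


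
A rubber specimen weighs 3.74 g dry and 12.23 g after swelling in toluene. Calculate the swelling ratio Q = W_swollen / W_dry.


Q = W_swollen / W_dry
Q = 12.23 / 3.74
Q = 3.27

Q = 3.27


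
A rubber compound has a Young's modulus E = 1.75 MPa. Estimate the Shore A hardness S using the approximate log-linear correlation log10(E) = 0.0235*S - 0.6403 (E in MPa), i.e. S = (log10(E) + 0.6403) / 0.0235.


log10(E) = 0.0235*S - 0.6403  =>  S = (log10(E) + 0.6403) / 0.0235
log10(1.75) = 0.243038
S = (0.243038 + 0.6403) / 0.0235 = 0.883338 / 0.0235
S = 37.6

Shore A = 37.6


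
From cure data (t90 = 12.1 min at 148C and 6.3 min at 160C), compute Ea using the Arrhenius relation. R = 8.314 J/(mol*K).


T1 = 421.15 K, T2 = 433.15 K
1/T1 - 1/T2 = 6.5782e-05
ln(t1/t2) = ln(12.1/6.3) = 0.6527
Ea = 8.314 * 0.6527 / 6.5782e-05 = 82487.4945 J/mol
Ea = 82.49 kJ/mol

82.49 kJ/mol


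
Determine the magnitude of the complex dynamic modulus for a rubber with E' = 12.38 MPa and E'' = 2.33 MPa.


|E*| = sqrt(E'^2 + E''^2)
= sqrt(12.38^2 + 2.33^2)
= sqrt(153.2644 + 5.4289)
= 12.597 MPa

12.597 MPa


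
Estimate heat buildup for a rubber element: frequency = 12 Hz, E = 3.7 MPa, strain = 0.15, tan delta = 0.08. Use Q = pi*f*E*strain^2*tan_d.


Q = pi * f * E * strain^2 * tan_d
= pi * 12 * 3.7 * 0.15^2 * 0.08
= pi * 12 * 3.7 * 0.0225 * 0.08
= 0.2511

Q = 0.2511


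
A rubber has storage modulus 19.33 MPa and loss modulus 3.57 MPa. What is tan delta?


tan delta = E'' / E'
= 3.57 / 19.33
= 0.1847

tan delta = 0.1847


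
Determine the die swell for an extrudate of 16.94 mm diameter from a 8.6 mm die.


Die swell ratio = D_extrudate / D_die
= 16.94 / 8.6
= 1.97

Die swell = 1.97


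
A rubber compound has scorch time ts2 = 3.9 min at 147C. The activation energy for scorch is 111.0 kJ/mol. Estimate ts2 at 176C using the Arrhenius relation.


Convert temperatures: T1 = 147 + 273.15 = 420.15 K, T2 = 176 + 273.15 = 449.15 K
ts2_new = 3.9 * exp(111000 / 8.314 * (1/449.15 - 1/420.15))
1/T2 - 1/T1 = -1.5367e-04
ts2_new = 0.5 min

0.5 min


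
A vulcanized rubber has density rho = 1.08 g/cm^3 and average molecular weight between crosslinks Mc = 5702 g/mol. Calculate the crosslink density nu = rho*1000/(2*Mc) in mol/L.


nu = rho * 1000 / (2 * Mc)
nu = 1.08 * 1000 / (2 * 5702)
nu = 1080.0 / 11404
nu = 0.0947 mol/L

0.0947 mol/L


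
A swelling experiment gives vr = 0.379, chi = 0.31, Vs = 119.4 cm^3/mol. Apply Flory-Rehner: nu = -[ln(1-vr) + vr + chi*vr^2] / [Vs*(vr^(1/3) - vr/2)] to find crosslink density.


ln(1 - vr) = ln(1 - 0.379) = -0.4764
Numerator = -((-0.4764) + 0.379 + 0.31 * 0.379^2) = 0.0529
Denominator = 119.4 * (0.379^(1/3) - 0.379/2) = 63.7811
nu = 0.0529 / 63.7811 = 8.2933e-04 mol/cm^3

8.2933e-04 mol/cm^3


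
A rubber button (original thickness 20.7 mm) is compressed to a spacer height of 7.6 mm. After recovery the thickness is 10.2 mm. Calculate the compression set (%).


CS = (t0 - recovered) / (t0 - ts) * 100
= (20.7 - 10.2) / (20.7 - 7.6) * 100
= 10.5 / 13.1 * 100
= 80.2%

80.2%


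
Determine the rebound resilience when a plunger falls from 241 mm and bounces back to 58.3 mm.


Resilience = h_rebound / h_drop * 100
= 58.3 / 241 * 100
= 24.2%

24.2%


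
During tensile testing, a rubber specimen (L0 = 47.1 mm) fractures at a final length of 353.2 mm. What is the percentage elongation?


Elongation = (Lf - L0) / L0 * 100
= (353.2 - 47.1) / 47.1 * 100
= 306.1 / 47.1 * 100
= 649.9%

649.9%


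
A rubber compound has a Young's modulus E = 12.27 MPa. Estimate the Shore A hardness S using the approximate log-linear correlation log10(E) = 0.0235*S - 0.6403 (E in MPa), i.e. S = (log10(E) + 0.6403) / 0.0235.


log10(E) = 0.0235*S - 0.6403  =>  S = (log10(E) + 0.6403) / 0.0235
log10(12.27) = 1.088845
S = (1.088845 + 0.6403) / 0.0235 = 1.729145 / 0.0235
S = 73.6

Shore A = 73.6


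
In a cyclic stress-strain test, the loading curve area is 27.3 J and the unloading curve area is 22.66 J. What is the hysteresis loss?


Hysteresis loss = loading - unloading
= 27.3 - 22.66
= 4.64 J

4.64 J


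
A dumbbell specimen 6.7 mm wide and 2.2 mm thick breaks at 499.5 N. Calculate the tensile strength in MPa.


Area = width * thickness = 6.7 * 2.2 = 14.74 mm^2
TS = force / area = 499.5 / 14.74 = 33.89 MPa

33.89 MPa


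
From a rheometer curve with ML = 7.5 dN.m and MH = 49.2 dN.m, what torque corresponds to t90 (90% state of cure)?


M90 = ML + 0.9 * (MH - ML)
M90 = 7.5 + 0.9 * (49.2 - 7.5)
M90 = 7.5 + 0.9 * 41.7
M90 = 45.03 dN.m

45.03 dN.m


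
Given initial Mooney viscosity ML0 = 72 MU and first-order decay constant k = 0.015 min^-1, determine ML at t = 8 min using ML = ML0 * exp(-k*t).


ML = ML0 * exp(-k * t)
ML = 72 * exp(-0.015 * 8)
ML = 72 * 0.8869
ML = 63.86 MU

63.86 MU


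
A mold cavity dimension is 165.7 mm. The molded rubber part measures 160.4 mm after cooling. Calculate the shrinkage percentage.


Shrinkage = (mold - part) / mold * 100
= (165.7 - 160.4) / 165.7 * 100
= 5.3 / 165.7 * 100
= 3.2%

3.2%


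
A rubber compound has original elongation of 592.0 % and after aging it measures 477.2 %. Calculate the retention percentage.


Retention = aged / original * 100
= 477.2 / 592.0 * 100
= 80.6%

80.6%


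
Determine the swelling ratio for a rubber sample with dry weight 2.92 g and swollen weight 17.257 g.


Q = W_swollen / W_dry
Q = 17.257 / 2.92
Q = 5.91

Q = 5.91


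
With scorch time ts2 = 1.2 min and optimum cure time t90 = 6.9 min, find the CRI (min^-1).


CRI = 100 / (t90 - ts2)
= 100 / (6.9 - 1.2)
= 100 / 5.7
= 17.54 min^-1

17.54 min^-1


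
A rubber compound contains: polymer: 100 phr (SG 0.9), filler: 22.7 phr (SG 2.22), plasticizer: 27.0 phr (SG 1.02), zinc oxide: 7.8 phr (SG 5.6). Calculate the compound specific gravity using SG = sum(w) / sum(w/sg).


Sum of weights = 157.5
Volume contributions:
  polymer: 100/0.9 = 111.1111
  filler: 22.7/2.22 = 10.2252
  plasticizer: 27.0/1.02 = 26.4706
  zinc oxide: 7.8/5.6 = 1.3929
Sum of volumes = 149.1998
SG = 157.5 / 149.1998 = 1.056

SG = 1.056


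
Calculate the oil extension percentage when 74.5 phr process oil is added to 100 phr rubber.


Oil % = oil / (100 + oil) * 100
= 74.5 / (100 + 74.5) * 100
= 74.5 / 174.5 * 100
= 42.69%

42.69%


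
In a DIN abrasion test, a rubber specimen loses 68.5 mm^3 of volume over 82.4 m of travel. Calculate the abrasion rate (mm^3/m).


Rate = volume_loss / distance
= 68.5 / 82.4
= 0.831 mm^3/m

0.831 mm^3/m


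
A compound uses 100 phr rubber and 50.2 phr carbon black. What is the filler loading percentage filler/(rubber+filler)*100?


Filler % = filler / (rubber + filler) * 100
= 50.2 / (100 + 50.2) * 100
= 50.2 / 150.2 * 100
= 33.42%

33.42%


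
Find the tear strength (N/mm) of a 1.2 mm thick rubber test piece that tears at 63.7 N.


Tear strength = force / thickness
= 63.7 / 1.2
= 53.08 N/mm

53.08 N/mm


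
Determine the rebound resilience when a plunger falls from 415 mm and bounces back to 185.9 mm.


Resilience = h_rebound / h_drop * 100
= 185.9 / 415 * 100
= 44.8%

44.8%


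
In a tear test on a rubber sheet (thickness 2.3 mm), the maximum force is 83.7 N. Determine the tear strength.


Tear strength = force / thickness
= 83.7 / 2.3
= 36.39 N/mm

36.39 N/mm


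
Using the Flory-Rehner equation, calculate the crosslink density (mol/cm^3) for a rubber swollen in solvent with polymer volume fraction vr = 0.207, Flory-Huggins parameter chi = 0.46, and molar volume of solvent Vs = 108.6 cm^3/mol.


ln(1 - vr) = ln(1 - 0.207) = -0.2319
Numerator = -((-0.2319) + 0.207 + 0.46 * 0.207^2) = 0.0052
Denominator = 108.6 * (0.207^(1/3) - 0.207/2) = 53.0020
nu = 0.0052 / 53.0020 = 9.8515e-05 mol/cm^3

9.8515e-05 mol/cm^3


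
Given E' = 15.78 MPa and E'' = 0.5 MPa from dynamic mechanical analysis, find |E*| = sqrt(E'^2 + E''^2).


|E*| = sqrt(E'^2 + E''^2)
= sqrt(15.78^2 + 0.5^2)
= sqrt(249.0084 + 0.2500)
= 15.788 MPa

15.788 MPa


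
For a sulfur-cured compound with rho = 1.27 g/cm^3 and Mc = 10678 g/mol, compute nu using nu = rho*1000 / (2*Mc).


nu = rho * 1000 / (2 * Mc)
nu = 1.27 * 1000 / (2 * 10678)
nu = 1270.0 / 21356
nu = 0.0595 mol/L

0.0595 mol/L


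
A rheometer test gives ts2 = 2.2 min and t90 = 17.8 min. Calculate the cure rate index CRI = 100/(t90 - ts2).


CRI = 100 / (t90 - ts2)
= 100 / (17.8 - 2.2)
= 100 / 15.6
= 6.41 min^-1

6.41 min^-1


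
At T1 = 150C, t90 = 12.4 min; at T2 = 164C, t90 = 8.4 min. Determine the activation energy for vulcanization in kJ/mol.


T1 = 423.15 K, T2 = 437.15 K
1/T1 - 1/T2 = 7.5684e-05
ln(t1/t2) = ln(12.4/8.4) = 0.3895
Ea = 8.314 * 0.3895 / 7.5684e-05 = 42783.3697 J/mol
Ea = 42.78 kJ/mol

42.78 kJ/mol


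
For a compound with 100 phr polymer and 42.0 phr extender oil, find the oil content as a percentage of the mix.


Oil % = oil / (100 + oil) * 100
= 42.0 / (100 + 42.0) * 100
= 42.0 / 142.0 * 100
= 29.58%

29.58%


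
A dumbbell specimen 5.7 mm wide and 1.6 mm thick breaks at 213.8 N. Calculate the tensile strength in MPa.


Area = width * thickness = 5.7 * 1.6 = 9.12 mm^2
TS = force / area = 213.8 / 9.12 = 23.44 MPa

23.44 MPa


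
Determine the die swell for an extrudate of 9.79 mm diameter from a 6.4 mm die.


Die swell ratio = D_extrudate / D_die
= 9.79 / 6.4
= 1.53

Die swell = 1.53


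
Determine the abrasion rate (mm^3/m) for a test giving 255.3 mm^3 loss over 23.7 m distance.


Rate = volume_loss / distance
= 255.3 / 23.7
= 10.772 mm^3/m

10.772 mm^3/m


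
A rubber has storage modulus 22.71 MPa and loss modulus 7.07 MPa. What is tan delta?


tan delta = E'' / E'
= 7.07 / 22.71
= 0.3113

tan delta = 0.3113


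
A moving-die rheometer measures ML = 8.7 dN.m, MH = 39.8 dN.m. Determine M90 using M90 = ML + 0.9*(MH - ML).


M90 = ML + 0.9 * (MH - ML)
M90 = 8.7 + 0.9 * (39.8 - 8.7)
M90 = 8.7 + 0.9 * 31.1
M90 = 36.69 dN.m

36.69 dN.m


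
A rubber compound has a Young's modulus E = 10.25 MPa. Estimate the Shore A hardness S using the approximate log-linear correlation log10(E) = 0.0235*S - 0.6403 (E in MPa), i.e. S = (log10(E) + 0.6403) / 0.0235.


log10(E) = 0.0235*S - 0.6403  =>  S = (log10(E) + 0.6403) / 0.0235
log10(10.25) = 1.010724
S = (1.010724 + 0.6403) / 0.0235 = 1.651024 / 0.0235
S = 70.3

Shore A = 70.3


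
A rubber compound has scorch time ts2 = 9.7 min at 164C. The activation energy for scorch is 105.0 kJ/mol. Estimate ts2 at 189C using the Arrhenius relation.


Convert temperatures: T1 = 164 + 273.15 = 437.15 K, T2 = 189 + 273.15 = 462.15 K
ts2_new = 9.7 * exp(105000 / 8.314 * (1/462.15 - 1/437.15))
1/T2 - 1/T1 = -1.2374e-04
ts2_new = 2.03 min

2.03 min


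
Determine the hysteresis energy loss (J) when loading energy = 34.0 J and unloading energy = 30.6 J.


Hysteresis loss = loading - unloading
= 34.0 - 30.6
= 3.4 J

3.4 J


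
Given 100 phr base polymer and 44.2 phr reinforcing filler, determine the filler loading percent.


Filler % = filler / (rubber + filler) * 100
= 44.2 / (100 + 44.2) * 100
= 44.2 / 144.2 * 100
= 30.65%

30.65%


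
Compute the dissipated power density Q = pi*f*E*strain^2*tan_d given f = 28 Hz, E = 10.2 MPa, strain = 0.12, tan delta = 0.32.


Q = pi * f * E * strain^2 * tan_d
= pi * 28 * 10.2 * 0.12^2 * 0.32
= pi * 28 * 10.2 * 0.0144 * 0.32
= 4.1345

Q = 4.1345


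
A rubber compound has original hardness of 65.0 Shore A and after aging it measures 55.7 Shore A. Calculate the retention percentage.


Retention = aged / original * 100
= 55.7 / 65.0 * 100
= 85.7%

85.7%


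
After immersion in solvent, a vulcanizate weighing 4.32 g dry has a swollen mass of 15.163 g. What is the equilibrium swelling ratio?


Q = W_swollen / W_dry
Q = 15.163 / 4.32
Q = 3.51

Q = 3.51


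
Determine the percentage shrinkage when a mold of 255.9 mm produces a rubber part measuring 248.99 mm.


Shrinkage = (mold - part) / mold * 100
= (255.9 - 248.99) / 255.9 * 100
= 6.91 / 255.9 * 100
= 2.7%

2.7%


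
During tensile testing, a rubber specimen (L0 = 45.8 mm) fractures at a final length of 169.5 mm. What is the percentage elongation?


Elongation = (Lf - L0) / L0 * 100
= (169.5 - 45.8) / 45.8 * 100
= 123.7 / 45.8 * 100
= 270.1%

270.1%


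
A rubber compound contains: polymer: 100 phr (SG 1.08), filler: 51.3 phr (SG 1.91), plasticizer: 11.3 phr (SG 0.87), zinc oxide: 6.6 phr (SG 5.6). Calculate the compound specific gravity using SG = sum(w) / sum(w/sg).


Sum of weights = 169.2
Volume contributions:
  polymer: 100/1.08 = 92.5926
  filler: 51.3/1.91 = 26.8586
  plasticizer: 11.3/0.87 = 12.9885
  zinc oxide: 6.6/5.6 = 1.1786
Sum of volumes = 133.6183
SG = 169.2 / 133.6183 = 1.266

SG = 1.266


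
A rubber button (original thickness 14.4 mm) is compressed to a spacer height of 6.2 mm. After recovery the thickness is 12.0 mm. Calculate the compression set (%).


CS = (t0 - recovered) / (t0 - ts) * 100
= (14.4 - 12.0) / (14.4 - 6.2) * 100
= 2.4 / 8.2 * 100
= 29.3%

29.3%


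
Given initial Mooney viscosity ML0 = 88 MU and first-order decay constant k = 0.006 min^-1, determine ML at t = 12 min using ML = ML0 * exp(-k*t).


ML = ML0 * exp(-k * t)
ML = 88 * exp(-0.006 * 12)
ML = 88 * 0.9305
ML = 81.89 MU

81.89 MU


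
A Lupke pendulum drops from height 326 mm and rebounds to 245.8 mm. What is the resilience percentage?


Resilience = h_rebound / h_drop * 100
= 245.8 / 326 * 100
= 75.4%

75.4%


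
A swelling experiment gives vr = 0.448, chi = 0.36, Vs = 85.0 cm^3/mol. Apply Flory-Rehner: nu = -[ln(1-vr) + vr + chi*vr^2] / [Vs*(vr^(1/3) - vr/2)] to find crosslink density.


ln(1 - vr) = ln(1 - 0.448) = -0.5942
Numerator = -((-0.5942) + 0.448 + 0.36 * 0.448^2) = 0.0740
Denominator = 85.0 * (0.448^(1/3) - 0.448/2) = 45.9997
nu = 0.0740 / 45.9997 = 0.0016 mol/cm^3

0.0016 mol/cm^3


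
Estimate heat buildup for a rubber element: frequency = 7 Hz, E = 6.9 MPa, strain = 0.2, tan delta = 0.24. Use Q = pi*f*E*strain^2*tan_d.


Q = pi * f * E * strain^2 * tan_d
= pi * 7 * 6.9 * 0.2^2 * 0.24
= pi * 7 * 6.9 * 0.0400 * 0.24
= 1.4567

Q = 1.4567


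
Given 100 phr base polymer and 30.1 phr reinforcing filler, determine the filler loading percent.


Filler % = filler / (rubber + filler) * 100
= 30.1 / (100 + 30.1) * 100
= 30.1 / 130.1 * 100
= 23.14%

23.14%


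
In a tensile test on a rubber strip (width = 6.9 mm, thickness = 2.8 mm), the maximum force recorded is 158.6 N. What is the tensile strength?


Area = width * thickness = 6.9 * 2.8 = 19.32 mm^2
TS = force / area = 158.6 / 19.32 = 8.21 MPa

8.21 MPa


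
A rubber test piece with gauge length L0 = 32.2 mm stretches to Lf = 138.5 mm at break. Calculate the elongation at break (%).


Elongation = (Lf - L0) / L0 * 100
= (138.5 - 32.2) / 32.2 * 100
= 106.3 / 32.2 * 100
= 330.1%

330.1%


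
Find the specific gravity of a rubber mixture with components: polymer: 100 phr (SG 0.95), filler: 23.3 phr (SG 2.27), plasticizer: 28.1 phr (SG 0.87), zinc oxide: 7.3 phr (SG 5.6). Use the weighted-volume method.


Sum of weights = 158.7
Volume contributions:
  polymer: 100/0.95 = 105.2632
  filler: 23.3/2.27 = 10.2643
  plasticizer: 28.1/0.87 = 32.2989
  zinc oxide: 7.3/5.6 = 1.3036
Sum of volumes = 149.1299
SG = 158.7 / 149.1299 = 1.064

SG = 1.064


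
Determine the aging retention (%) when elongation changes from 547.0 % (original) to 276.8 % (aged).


Retention = aged / original * 100
= 276.8 / 547.0 * 100
= 50.6%

50.6%


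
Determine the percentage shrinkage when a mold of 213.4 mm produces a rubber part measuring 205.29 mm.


Shrinkage = (mold - part) / mold * 100
= (213.4 - 205.29) / 213.4 * 100
= 8.11 / 213.4 * 100
= 3.8%

3.8%


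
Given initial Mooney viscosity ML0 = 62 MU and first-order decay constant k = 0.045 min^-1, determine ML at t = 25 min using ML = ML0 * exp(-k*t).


ML = ML0 * exp(-k * t)
ML = 62 * exp(-0.045 * 25)
ML = 62 * 0.3247
ML = 20.13 MU

20.13 MU


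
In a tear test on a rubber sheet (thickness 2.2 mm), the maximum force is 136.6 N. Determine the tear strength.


Tear strength = force / thickness
= 136.6 / 2.2
= 62.09 N/mm

62.09 N/mm


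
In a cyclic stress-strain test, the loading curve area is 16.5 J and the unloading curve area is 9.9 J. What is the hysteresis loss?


Hysteresis loss = loading - unloading
= 16.5 - 9.9
= 6.6 J

6.6 J


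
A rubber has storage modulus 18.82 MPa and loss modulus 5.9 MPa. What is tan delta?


tan delta = E'' / E'
= 5.9 / 18.82
= 0.3135

tan delta = 0.3135


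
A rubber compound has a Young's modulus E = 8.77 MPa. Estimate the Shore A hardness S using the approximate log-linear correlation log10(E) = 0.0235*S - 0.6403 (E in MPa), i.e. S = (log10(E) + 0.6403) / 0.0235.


log10(E) = 0.0235*S - 0.6403  =>  S = (log10(E) + 0.6403) / 0.0235
log10(8.77) = 0.943000
S = (0.943000 + 0.6403) / 0.0235 = 1.583300 / 0.0235
S = 67.4

Shore A = 67.4


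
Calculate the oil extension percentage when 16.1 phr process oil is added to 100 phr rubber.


Oil % = oil / (100 + oil) * 100
= 16.1 / (100 + 16.1) * 100
= 16.1 / 116.1 * 100
= 13.87%

13.87%


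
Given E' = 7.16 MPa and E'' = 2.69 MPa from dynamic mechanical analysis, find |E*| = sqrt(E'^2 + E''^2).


|E*| = sqrt(E'^2 + E''^2)
= sqrt(7.16^2 + 2.69^2)
= sqrt(51.2656 + 7.2361)
= 7.649 MPa

7.649 MPa


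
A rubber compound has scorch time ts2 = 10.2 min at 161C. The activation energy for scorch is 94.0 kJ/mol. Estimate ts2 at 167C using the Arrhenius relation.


Convert temperatures: T1 = 161 + 273.15 = 434.15 K, T2 = 167 + 273.15 = 440.15 K
ts2_new = 10.2 * exp(94000 / 8.314 * (1/440.15 - 1/434.15))
1/T2 - 1/T1 = -3.1399e-05
ts2_new = 7.15 min

7.15 min


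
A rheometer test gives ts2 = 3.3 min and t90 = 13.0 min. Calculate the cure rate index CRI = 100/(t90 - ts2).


CRI = 100 / (t90 - ts2)
= 100 / (13.0 - 3.3)
= 100 / 9.7
= 10.31 min^-1

10.31 min^-1


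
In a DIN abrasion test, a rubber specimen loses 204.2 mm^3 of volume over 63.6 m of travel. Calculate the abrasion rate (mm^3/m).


Rate = volume_loss / distance
= 204.2 / 63.6
= 3.211 mm^3/m

3.211 mm^3/m


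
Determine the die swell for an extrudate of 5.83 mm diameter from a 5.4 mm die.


Die swell ratio = D_extrudate / D_die
= 5.83 / 5.4
= 1.08

Die swell = 1.08


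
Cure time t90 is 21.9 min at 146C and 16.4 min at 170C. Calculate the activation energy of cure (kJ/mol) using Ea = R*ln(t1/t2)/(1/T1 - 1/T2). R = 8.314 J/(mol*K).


T1 = 419.15 K, T2 = 443.15 K
1/T1 - 1/T2 = 1.2921e-04
ln(t1/t2) = ln(21.9/16.4) = 0.2892
Ea = 8.314 * 0.2892 / 1.2921e-04 = 18609.0950 J/mol
Ea = 18.61 kJ/mol

18.61 kJ/mol


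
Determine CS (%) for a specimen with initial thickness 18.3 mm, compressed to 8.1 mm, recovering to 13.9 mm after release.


CS = (t0 - recovered) / (t0 - ts) * 100
= (18.3 - 13.9) / (18.3 - 8.1) * 100
= 4.4 / 10.2 * 100
= 43.1%

43.1%


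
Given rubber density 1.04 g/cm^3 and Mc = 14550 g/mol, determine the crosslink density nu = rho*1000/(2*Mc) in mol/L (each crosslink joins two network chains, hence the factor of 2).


nu = rho * 1000 / (2 * Mc)
nu = 1.04 * 1000 / (2 * 14550)
nu = 1040.0 / 29100
nu = 0.0357 mol/L

0.0357 mol/L


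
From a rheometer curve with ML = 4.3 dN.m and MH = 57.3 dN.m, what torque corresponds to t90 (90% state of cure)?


M90 = ML + 0.9 * (MH - ML)
M90 = 4.3 + 0.9 * (57.3 - 4.3)
M90 = 4.3 + 0.9 * 53.0
M90 = 52.0 dN.m

52.0 dN.m


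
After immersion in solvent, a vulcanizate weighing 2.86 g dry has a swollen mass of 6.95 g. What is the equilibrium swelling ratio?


Q = W_swollen / W_dry
Q = 6.95 / 2.86
Q = 2.43

Q = 2.43


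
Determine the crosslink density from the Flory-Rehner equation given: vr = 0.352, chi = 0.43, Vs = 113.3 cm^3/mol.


ln(1 - vr) = ln(1 - 0.352) = -0.4339
Numerator = -((-0.4339) + 0.352 + 0.43 * 0.352^2) = 0.0286
Denominator = 113.3 * (0.352^(1/3) - 0.352/2) = 60.0569
nu = 0.0286 / 60.0569 = 4.7598e-04 mol/cm^3

4.7598e-04 mol/cm^3


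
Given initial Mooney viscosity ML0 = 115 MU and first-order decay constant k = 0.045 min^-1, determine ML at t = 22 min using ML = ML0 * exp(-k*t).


ML = ML0 * exp(-k * t)
ML = 115 * exp(-0.045 * 22)
ML = 115 * 0.3716
ML = 42.73 MU

42.73 MU


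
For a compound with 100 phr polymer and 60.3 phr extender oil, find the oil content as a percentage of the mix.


Oil % = oil / (100 + oil) * 100
= 60.3 / (100 + 60.3) * 100
= 60.3 / 160.3 * 100
= 37.62%

37.62%


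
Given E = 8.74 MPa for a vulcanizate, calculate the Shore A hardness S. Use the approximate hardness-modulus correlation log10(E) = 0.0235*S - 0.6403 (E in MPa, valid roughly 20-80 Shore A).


log10(E) = 0.0235*S - 0.6403  =>  S = (log10(E) + 0.6403) / 0.0235
log10(8.74) = 0.941511
S = (0.941511 + 0.6403) / 0.0235 = 1.581811 / 0.0235
S = 67.3

Shore A = 67.3


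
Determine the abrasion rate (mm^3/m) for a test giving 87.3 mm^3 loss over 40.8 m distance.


Rate = volume_loss / distance
= 87.3 / 40.8
= 2.14 mm^3/m

2.14 mm^3/m


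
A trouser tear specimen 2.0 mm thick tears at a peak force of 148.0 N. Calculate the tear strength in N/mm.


Tear strength = force / thickness
= 148.0 / 2.0
= 74.0 N/mm

74.0 N/mm


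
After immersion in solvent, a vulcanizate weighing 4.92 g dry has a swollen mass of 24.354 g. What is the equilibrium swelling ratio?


Q = W_swollen / W_dry
Q = 24.354 / 4.92
Q = 4.95

Q = 4.95


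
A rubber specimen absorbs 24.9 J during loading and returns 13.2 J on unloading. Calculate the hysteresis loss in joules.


Hysteresis loss = loading - unloading
= 24.9 - 13.2
= 11.7 J

11.7 J


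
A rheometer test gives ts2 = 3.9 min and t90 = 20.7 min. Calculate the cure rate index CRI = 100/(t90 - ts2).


CRI = 100 / (t90 - ts2)
= 100 / (20.7 - 3.9)
= 100 / 16.8
= 5.95 min^-1

5.95 min^-1


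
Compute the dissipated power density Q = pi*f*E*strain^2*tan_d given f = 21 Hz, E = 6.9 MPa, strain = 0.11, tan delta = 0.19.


Q = pi * f * E * strain^2 * tan_d
= pi * 21 * 6.9 * 0.11^2 * 0.19
= pi * 21 * 6.9 * 0.0121 * 0.19
= 1.0465

Q = 1.0465


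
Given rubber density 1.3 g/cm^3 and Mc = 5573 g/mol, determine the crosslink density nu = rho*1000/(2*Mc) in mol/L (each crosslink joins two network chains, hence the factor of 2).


nu = rho * 1000 / (2 * Mc)
nu = 1.3 * 1000 / (2 * 5573)
nu = 1300.0 / 11146
nu = 0.1166 mol/L

0.1166 mol/L


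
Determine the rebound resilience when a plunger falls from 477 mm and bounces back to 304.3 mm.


Resilience = h_rebound / h_drop * 100
= 304.3 / 477 * 100
= 63.8%

63.8%


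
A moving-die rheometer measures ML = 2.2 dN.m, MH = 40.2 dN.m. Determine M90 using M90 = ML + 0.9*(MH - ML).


M90 = ML + 0.9 * (MH - ML)
M90 = 2.2 + 0.9 * (40.2 - 2.2)
M90 = 2.2 + 0.9 * 38.0
M90 = 36.4 dN.m

36.4 dN.m


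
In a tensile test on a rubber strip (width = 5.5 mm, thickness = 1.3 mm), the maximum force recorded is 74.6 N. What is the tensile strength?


Area = width * thickness = 5.5 * 1.3 = 7.15 mm^2
TS = force / area = 74.6 / 7.15 = 10.43 MPa

10.43 MPa


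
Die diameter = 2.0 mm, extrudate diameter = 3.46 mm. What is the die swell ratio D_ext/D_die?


Die swell ratio = D_extrudate / D_die
= 3.46 / 2.0
= 1.73

Die swell = 1.73


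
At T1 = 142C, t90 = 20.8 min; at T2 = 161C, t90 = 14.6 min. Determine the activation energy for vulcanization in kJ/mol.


T1 = 415.15 K, T2 = 434.15 K
1/T1 - 1/T2 = 1.0542e-04
ln(t1/t2) = ln(20.8/14.6) = 0.3539
Ea = 8.314 * 0.3539 / 1.0542e-04 = 27913.8944 J/mol
Ea = 27.91 kJ/mol

27.91 kJ/mol


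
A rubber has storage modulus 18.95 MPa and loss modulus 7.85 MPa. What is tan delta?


tan delta = E'' / E'
= 7.85 / 18.95
= 0.4142

tan delta = 0.4142


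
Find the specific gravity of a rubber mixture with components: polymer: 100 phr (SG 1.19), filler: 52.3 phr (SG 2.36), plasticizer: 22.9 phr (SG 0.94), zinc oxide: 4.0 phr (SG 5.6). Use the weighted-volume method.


Sum of weights = 179.2
Volume contributions:
  polymer: 100/1.19 = 84.0336
  filler: 52.3/2.36 = 22.1610
  plasticizer: 22.9/0.94 = 24.3617
  zinc oxide: 4.0/5.6 = 0.7143
Sum of volumes = 131.2706
SG = 179.2 / 131.2706 = 1.365

SG = 1.365


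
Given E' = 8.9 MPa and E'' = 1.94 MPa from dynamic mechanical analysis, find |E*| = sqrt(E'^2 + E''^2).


|E*| = sqrt(E'^2 + E''^2)
= sqrt(8.9^2 + 1.94^2)
= sqrt(79.2100 + 3.7636)
= 9.109 MPa

9.109 MPa


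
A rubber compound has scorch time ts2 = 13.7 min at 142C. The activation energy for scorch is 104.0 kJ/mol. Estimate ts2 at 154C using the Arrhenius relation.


Convert temperatures: T1 = 142 + 273.15 = 415.15 K, T2 = 154 + 273.15 = 427.15 K
ts2_new = 13.7 * exp(104000 / 8.314 * (1/427.15 - 1/415.15))
1/T2 - 1/T1 = -6.7670e-05
ts2_new = 5.88 min

5.88 min


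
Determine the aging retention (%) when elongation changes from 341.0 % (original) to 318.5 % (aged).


Retention = aged / original * 100
= 318.5 / 341.0 * 100
= 93.4%

93.4%


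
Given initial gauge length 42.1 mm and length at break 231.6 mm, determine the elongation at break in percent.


Elongation = (Lf - L0) / L0 * 100
= (231.6 - 42.1) / 42.1 * 100
= 189.5 / 42.1 * 100
= 450.1%

450.1%


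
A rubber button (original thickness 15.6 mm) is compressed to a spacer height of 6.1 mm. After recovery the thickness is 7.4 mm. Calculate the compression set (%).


CS = (t0 - recovered) / (t0 - ts) * 100
= (15.6 - 7.4) / (15.6 - 6.1) * 100
= 8.2 / 9.5 * 100
= 86.3%

86.3%


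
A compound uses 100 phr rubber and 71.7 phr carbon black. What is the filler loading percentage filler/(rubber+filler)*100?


Filler % = filler / (rubber + filler) * 100
= 71.7 / (100 + 71.7) * 100
= 71.7 / 171.7 * 100
= 41.76%

41.76%
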